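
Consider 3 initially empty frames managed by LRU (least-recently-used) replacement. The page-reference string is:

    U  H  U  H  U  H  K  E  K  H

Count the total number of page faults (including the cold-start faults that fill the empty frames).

4

U -> fault, frames (U)
H -> fault, frames (U H)
U -> hit
H -> hit
U -> hit
H -> hit
K -> fault, frames (U H K)
E -> fault, evict U, frames (H K E)
K -> hit
H -> hit
Page faults: 4.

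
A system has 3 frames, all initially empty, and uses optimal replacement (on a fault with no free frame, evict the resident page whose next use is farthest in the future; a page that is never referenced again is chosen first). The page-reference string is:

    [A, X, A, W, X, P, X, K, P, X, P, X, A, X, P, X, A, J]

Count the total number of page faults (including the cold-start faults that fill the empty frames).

7

A: miss, frames (A)
X: miss, frames (A X)
A: hit
W: miss, frames (A X W)
X: hit
P: miss, evict W, frames (A X P)
X: hit
K: miss, evict A, frames (X P K)
P: hit
X: hit
P: hit
X: hit
A: miss, evict K, frames (X P A)
X: hit
P: hit
X: hit
A: hit
J: miss, evict A, frames (X P J)
Page faults: 7.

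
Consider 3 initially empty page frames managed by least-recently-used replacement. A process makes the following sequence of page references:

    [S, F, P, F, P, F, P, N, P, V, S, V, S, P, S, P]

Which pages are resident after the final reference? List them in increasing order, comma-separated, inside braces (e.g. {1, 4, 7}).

S → miss, frames {S}
F → miss, frames {S,F}
P → miss, frames {S,F,P}
F → hit
P → hit
F → hit
P → hit
N → miss, evict S, frames {F,P,N}
P → hit
V → miss, evict F, frames {N,P,V}
S → miss, evict N, frames {P,V,S}
V → hit
S → hit
P → hit
S → hit
P → hit

{P, S, V}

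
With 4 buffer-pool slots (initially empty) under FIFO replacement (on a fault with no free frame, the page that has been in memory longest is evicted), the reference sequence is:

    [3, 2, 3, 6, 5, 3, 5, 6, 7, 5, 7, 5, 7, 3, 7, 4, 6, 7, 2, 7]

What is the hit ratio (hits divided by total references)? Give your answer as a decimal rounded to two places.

0.50

3 → fault, frames (3)
2 → fault, frames (3 2)
3 → hit
6 → fault, frames (3 2 6)
5 → fault, frames (3 2 6 5)
3 → hit
5 → hit
6 → hit
7 → fault, evict 3, frames (2 6 5 7)
5 → hit
7 → hit
5 → hit
7 → hit
3 → fault, evict 2, frames (6 5 7 3)
7 → hit
4 → fault, evict 6, frames (5 7 3 4)
6 → fault, evict 5, frames (7 3 4 6)
7 → hit
2 → fault, evict 7, frames (3 4 6 2)
7 → fault, evict 3, frames (4 6 2 7)
Hits: 10 of 20 references → 10/20 = 0.5000.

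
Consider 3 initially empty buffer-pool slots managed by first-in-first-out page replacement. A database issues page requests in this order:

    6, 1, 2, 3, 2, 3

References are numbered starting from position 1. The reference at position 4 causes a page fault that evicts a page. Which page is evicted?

6

pos 1: 6 -> miss, frames [6]
pos 2: 1 -> miss, frames [6, 1]
pos 3: 2 -> miss, frames [6, 1, 2]
pos 4: 3 -> miss, evict 6, frames [1, 2, 3]
At position 4, page 6 is evicted.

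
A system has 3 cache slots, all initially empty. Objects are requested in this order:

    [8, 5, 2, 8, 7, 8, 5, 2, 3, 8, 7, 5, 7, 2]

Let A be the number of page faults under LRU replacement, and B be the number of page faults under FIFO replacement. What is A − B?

Under LRU: F F F . F . F F F F F F . F → 11 faults.
Under FIFO: F F F . F F F F F F F F . F → 12 faults.
A − B = 11 − 12 = -1.

-1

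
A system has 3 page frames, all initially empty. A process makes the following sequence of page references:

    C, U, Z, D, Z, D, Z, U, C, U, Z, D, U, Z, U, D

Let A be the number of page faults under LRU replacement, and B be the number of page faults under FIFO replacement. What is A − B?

Under LRU: F F F F . . . . F . . F . . . . → 6 faults.
Under FIFO: F F F F . . . . F F F F . . . . → 8 faults.
A − B = 6 − 8 = -2.

-2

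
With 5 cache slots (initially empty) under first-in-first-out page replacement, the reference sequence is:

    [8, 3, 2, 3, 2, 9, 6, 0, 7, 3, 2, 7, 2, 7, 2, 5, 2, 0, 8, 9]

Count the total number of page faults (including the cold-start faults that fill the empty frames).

8 → miss, frames {8}
3 → miss, frames {8,3}
2 → miss, frames {8,3,2}
3 → hit
2 → hit
9 → miss, frames {8,3,2,9}
6 → miss, frames {8,3,2,9,6}
0 → miss, evict 8, frames {3,2,9,6,0}
7 → miss, evict 3, frames {2,9,6,0,7}
3 → miss, evict 2, frames {9,6,0,7,3}
2 → miss, evict 9, frames {6,0,7,3,2}
7 → hit
2 → hit
7 → hit
2 → hit
5 → miss, evict 6, frames {0,7,3,2,5}
2 → hit
0 → hit
8 → miss, evict 0, frames {7,3,2,5,8}
9 → miss, evict 7, frames {3,2,5,8,9}
Page faults: 12.

12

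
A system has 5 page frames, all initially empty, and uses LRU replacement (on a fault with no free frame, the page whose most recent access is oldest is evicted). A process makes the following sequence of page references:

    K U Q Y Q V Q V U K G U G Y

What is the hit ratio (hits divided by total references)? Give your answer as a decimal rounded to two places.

K → fault, frames (K)
U → fault, frames (K U)
Q → fault, frames (K U Q)
Y → fault, frames (K U Q Y)
Q → hit
V → fault, frames (K U Y Q V)
Q → hit
V → hit
U → hit
K → hit
G → fault, evict Y, frames (Q V U K G)
U → hit
G → hit
Y → fault, evict Q, frames (V K U G Y)
Hits: 7 of 14 references → 7/14 = 0.5000.

0.50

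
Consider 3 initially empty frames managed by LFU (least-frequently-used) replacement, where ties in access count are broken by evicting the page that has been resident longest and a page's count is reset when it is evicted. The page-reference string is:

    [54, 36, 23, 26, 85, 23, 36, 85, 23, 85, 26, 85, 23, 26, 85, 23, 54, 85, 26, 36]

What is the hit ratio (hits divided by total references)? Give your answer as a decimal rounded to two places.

54: miss, frames {54}
36: miss, frames {54,36}
23: miss, frames {54,36,23}
26: miss, evict 54, frames {36,23,26}
85: miss, evict 36, frames {23,26,85}
23: hit
36: miss, evict 26, frames {23,85,36}
85: hit
23: hit
85: hit
26: miss, evict 36, frames {23,85,26}
85: hit
23: hit
26: hit
85: hit
23: hit
54: miss, evict 26, frames {23,85,54}
85: hit
26: miss, evict 54, frames {23,85,26}
36: miss, evict 26, frames {23,85,36}
Hits: 10 of 20 references → 10/20 = 0.5000.

0.50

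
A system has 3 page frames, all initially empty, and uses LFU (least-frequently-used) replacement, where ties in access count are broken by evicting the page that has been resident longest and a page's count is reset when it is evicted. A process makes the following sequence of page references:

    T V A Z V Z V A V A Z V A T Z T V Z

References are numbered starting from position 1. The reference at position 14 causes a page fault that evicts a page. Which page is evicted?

Z

pos 1: T → fault, frames (T)
pos 2: V → fault, frames (T V)
pos 3: A → fault, frames (T V A)
pos 4: Z → fault, evict T, frames (V A Z)
pos 5: V → hit
pos 6: Z → hit
pos 7: V → hit
pos 8: A → hit
pos 9: V → hit
pos 10: A → hit
pos 11: Z → hit
pos 12: V → hit
pos 13: A → hit
pos 14: T → fault, evict Z, frames (V A T)
At position 14, page Z is evicted.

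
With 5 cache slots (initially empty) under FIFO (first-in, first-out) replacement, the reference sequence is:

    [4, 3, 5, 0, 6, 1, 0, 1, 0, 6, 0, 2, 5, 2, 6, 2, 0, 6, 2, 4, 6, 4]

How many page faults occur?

4 → fault, frames {4}
3 → fault, frames {4,3}
5 → fault, frames {4,3,5}
0 → fault, frames {4,3,5,0}
6 → fault, frames {4,3,5,0,6}
1 → fault, evict 4, frames {3,5,0,6,1}
0 → hit
1 → hit
0 → hit
6 → hit
0 → hit
2 → fault, evict 3, frames {5,0,6,1,2}
5 → hit
2 → hit
6 → hit
2 → hit
0 → hit
6 → hit
2 → hit
4 → fault, evict 5, frames {0,6,1,2,4}
6 → hit
4 → hit
Page faults: 8.

8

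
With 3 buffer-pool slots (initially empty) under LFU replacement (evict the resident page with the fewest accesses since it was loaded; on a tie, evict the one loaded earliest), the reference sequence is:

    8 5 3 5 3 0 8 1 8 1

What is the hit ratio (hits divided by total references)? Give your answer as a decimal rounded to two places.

0.20

8 → fault, frames (8)
5 → fault, frames (8 5)
3 → fault, frames (8 5 3)
5 → hit
3 → hit
0 → fault, evict 8, frames (5 3 0)
8 → fault, evict 0, frames (5 3 8)
1 → fault, evict 8, frames (5 3 1)
8 → fault, evict 1, frames (5 3 8)
1 → fault, evict 8, frames (5 3 1)
Hits: 2 of 10 references → 2/10 = 0.2000.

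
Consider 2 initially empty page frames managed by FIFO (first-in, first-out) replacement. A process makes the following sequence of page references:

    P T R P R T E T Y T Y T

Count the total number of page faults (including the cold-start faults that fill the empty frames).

8

P -> fault, frames [P]
T -> fault, frames [P, T]
R -> fault, evict P, frames [T, R]
P -> fault, evict T, frames [R, P]
R -> hit
T -> fault, evict R, frames [P, T]
E -> fault, evict P, frames [T, E]
T -> hit
Y -> fault, evict T, frames [E, Y]
T -> fault, evict E, frames [Y, T]
Y -> hit
T -> hit
Page faults: 8.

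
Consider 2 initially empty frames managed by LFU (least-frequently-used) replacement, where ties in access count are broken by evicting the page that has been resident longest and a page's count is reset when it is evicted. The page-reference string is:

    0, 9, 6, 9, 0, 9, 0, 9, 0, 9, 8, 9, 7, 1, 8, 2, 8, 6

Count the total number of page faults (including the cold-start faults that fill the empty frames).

11

0 -> miss, frames {0}
9 -> miss, frames {0,9}
6 -> miss, evict 0, frames {9,6}
9 -> hit
0 -> miss, evict 6, frames {9,0}
9 -> hit
0 -> hit
9 -> hit
0 -> hit
9 -> hit
8 -> miss, evict 0, frames {9,8}
9 -> hit
7 -> miss, evict 8, frames {9,7}
1 -> miss, evict 7, frames {9,1}
8 -> miss, evict 1, frames {9,8}
2 -> miss, evict 8, frames {9,2}
8 -> miss, evict 2, frames {9,8}
6 -> miss, evict 8, frames {9,6}
Page faults: 11.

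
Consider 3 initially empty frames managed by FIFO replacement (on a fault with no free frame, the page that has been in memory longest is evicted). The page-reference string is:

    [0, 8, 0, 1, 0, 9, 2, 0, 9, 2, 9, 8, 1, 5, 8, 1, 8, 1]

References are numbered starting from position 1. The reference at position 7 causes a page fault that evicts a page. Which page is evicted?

pos 1: 0 → miss, frames [0]
pos 2: 8 → miss, frames [0, 8]
pos 3: 0 → hit
pos 4: 1 → miss, frames [0, 8, 1]
pos 5: 0 → hit
pos 6: 9 → miss, evict 0, frames [8, 1, 9]
pos 7: 2 → miss, evict 8, frames [1, 9, 2]
At position 7, page 8 is evicted.

8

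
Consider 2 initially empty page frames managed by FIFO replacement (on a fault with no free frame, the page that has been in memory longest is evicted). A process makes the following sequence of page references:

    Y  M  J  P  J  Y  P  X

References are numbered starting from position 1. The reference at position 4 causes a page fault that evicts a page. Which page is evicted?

M

pos 1: Y: fault, frames {Y}
pos 2: M: fault, frames {Y,M}
pos 3: J: fault, evict Y, frames {M,J}
pos 4: P: fault, evict M, frames {J,P}
At position 4, page M is evicted.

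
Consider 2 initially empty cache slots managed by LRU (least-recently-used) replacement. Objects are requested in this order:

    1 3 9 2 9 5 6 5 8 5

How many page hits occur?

1 -> fault, frames {1}
3 -> fault, frames {1,3}
9 -> fault, evict 1, frames {3,9}
2 -> fault, evict 3, frames {9,2}
9 -> hit
5 -> fault, evict 2, frames {9,5}
6 -> fault, evict 9, frames {5,6}
5 -> hit
8 -> fault, evict 6, frames {5,8}
5 -> hit
Hits: 3.

3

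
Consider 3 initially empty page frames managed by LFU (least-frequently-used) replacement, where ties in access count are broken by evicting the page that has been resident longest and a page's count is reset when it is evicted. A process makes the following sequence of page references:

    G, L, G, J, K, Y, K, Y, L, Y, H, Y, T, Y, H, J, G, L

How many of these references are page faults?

12

G -> miss, frames [G]
L -> miss, frames [G, L]
G -> hit
J -> miss, frames [G, L, J]
K -> miss, evict L, frames [G, J, K]
Y -> miss, evict J, frames [G, K, Y]
K -> hit
Y -> hit
L -> miss, evict G, frames [K, Y, L]
Y -> hit
H -> miss, evict L, frames [K, Y, H]
Y -> hit
T -> miss, evict H, frames [K, Y, T]
Y -> hit
H -> miss, evict T, frames [K, Y, H]
J -> miss, evict H, frames [K, Y, J]
G -> miss, evict J, frames [K, Y, G]
L -> miss, evict G, frames [K, Y, L]
Page faults: 12.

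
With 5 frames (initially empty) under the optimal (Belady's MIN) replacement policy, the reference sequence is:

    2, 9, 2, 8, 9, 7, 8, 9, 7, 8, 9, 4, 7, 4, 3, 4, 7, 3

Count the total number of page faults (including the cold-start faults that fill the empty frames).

6

2 -> miss, frames (2)
9 -> miss, frames (2 9)
2 -> hit
8 -> miss, frames (2 9 8)
9 -> hit
7 -> miss, frames (2 9 8 7)
8 -> hit
9 -> hit
7 -> hit
8 -> hit
9 -> hit
4 -> miss, frames (2 9 8 7 4)
7 -> hit
4 -> hit
3 -> miss, evict 8, frames (2 9 7 4 3)
4 -> hit
7 -> hit
3 -> hit
Page faults: 6.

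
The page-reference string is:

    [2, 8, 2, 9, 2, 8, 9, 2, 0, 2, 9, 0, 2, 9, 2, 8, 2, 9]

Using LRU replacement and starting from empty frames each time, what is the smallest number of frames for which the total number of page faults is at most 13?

2

f=1: 18 faults
f=2: 13 faults
f=3: 5 faults
f=4: 4 faults
Smallest f with faults ≤ 13 is 2.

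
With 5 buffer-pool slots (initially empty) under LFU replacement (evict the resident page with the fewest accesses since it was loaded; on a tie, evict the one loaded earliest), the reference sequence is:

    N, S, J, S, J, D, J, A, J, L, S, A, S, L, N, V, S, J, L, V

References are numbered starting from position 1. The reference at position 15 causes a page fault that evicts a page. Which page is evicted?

D

pos 1: N: fault, frames (N)
pos 2: S: fault, frames (N S)
pos 3: J: fault, frames (N S J)
pos 4: S: hit
pos 5: J: hit
pos 6: D: fault, frames (N S J D)
pos 7: J: hit
pos 8: A: fault, frames (N S J D A)
pos 9: J: hit
pos 10: L: fault, evict N, frames (S J D A L)
pos 11: S: hit
pos 12: A: hit
pos 13: S: hit
pos 14: L: hit
pos 15: N: fault, evict D, frames (S J A L N)
At position 15, page D is evicted.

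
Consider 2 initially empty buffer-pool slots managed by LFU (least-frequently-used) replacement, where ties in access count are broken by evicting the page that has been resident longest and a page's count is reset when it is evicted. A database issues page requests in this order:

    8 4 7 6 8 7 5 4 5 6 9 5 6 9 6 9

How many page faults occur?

14

8 → miss, frames (8)
4 → miss, frames (8 4)
7 → miss, evict 8, frames (4 7)
6 → miss, evict 4, frames (7 6)
8 → miss, evict 7, frames (6 8)
7 → miss, evict 6, frames (8 7)
5 → miss, evict 8, frames (7 5)
4 → miss, evict 7, frames (5 4)
5 → hit
6 → miss, evict 4, frames (5 6)
9 → miss, evict 6, frames (5 9)
5 → hit
6 → miss, evict 9, frames (5 6)
9 → miss, evict 6, frames (5 9)
6 → miss, evict 9, frames (5 6)
9 → miss, evict 6, frames (5 9)
Page faults: 14.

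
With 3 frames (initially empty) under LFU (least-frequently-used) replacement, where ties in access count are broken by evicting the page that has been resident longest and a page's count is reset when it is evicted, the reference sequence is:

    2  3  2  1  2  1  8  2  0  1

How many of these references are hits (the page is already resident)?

2 → miss, frames [2]
3 → miss, frames [2, 3]
2 → hit
1 → miss, frames [2, 3, 1]
2 → hit
1 → hit
8 → miss, evict 3, frames [2, 1, 8]
2 → hit
0 → miss, evict 8, frames [2, 1, 0]
1 → hit
Hits: 5.

5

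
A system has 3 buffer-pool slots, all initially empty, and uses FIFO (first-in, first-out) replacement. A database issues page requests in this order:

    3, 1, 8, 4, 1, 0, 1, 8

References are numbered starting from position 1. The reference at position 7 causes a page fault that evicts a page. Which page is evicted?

8

pos 1: 3: fault, frames [3]
pos 2: 1: fault, frames [3, 1]
pos 3: 8: fault, frames [3, 1, 8]
pos 4: 4: fault, evict 3, frames [1, 8, 4]
pos 5: 1: hit
pos 6: 0: fault, evict 1, frames [8, 4, 0]
pos 7: 1: fault, evict 8, frames [4, 0, 1]
At position 7, page 8 is evicted.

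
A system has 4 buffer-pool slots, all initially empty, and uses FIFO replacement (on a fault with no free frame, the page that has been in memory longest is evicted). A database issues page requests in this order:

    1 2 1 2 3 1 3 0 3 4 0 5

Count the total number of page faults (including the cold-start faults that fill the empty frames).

1: fault, frames (1)
2: fault, frames (1 2)
1: hit
2: hit
3: fault, frames (1 2 3)
1: hit
3: hit
0: fault, frames (1 2 3 0)
3: hit
4: fault, evict 1, frames (2 3 0 4)
0: hit
5: fault, evict 2, frames (3 0 4 5)
Page faults: 6.

6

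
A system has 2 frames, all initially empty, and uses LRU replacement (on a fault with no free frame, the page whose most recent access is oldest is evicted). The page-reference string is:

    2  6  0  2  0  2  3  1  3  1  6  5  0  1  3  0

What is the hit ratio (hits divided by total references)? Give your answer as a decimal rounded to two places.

2 -> fault, frames {2}
6 -> fault, frames {2,6}
0 -> fault, evict 2, frames {6,0}
2 -> fault, evict 6, frames {0,2}
0 -> hit
2 -> hit
3 -> fault, evict 0, frames {2,3}
1 -> fault, evict 2, frames {3,1}
3 -> hit
1 -> hit
6 -> fault, evict 3, frames {1,6}
5 -> fault, evict 1, frames {6,5}
0 -> fault, evict 6, frames {5,0}
1 -> fault, evict 5, frames {0,1}
3 -> fault, evict 0, frames {1,3}
0 -> fault, evict 1, frames {3,0}
Hits: 4 of 16 references → 4/16 = 0.2500.

0.25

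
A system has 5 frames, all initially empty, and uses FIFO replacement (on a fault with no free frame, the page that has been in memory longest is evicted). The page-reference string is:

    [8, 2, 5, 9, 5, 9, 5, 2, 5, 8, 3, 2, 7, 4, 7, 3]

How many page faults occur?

7

8 -> fault, frames {8}
2 -> fault, frames {8,2}
5 -> fault, frames {8,2,5}
9 -> fault, frames {8,2,5,9}
5 -> hit
9 -> hit
5 -> hit
2 -> hit
5 -> hit
8 -> hit
3 -> fault, frames {8,2,5,9,3}
2 -> hit
7 -> fault, evict 8, frames {2,5,9,3,7}
4 -> fault, evict 2, frames {5,9,3,7,4}
7 -> hit
3 -> hit
Page faults: 7.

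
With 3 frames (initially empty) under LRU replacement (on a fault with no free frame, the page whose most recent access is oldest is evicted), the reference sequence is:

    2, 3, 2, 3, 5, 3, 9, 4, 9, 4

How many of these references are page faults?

2 -> miss, frames {2}
3 -> miss, frames {2,3}
2 -> hit
3 -> hit
5 -> miss, frames {2,3,5}
3 -> hit
9 -> miss, evict 2, frames {5,3,9}
4 -> miss, evict 5, frames {3,9,4}
9 -> hit
4 -> hit
Page faults: 5.

5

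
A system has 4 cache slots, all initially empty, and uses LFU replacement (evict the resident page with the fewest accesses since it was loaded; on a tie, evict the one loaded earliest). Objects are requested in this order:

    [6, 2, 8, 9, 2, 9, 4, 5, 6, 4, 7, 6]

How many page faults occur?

6 -> miss, frames [6]
2 -> miss, frames [6, 2]
8 -> miss, frames [6, 2, 8]
9 -> miss, frames [6, 2, 8, 9]
2 -> hit
9 -> hit
4 -> miss, evict 6, frames [2, 8, 9, 4]
5 -> miss, evict 8, frames [2, 9, 4, 5]
6 -> miss, evict 4, frames [2, 9, 5, 6]
4 -> miss, evict 5, frames [2, 9, 6, 4]
7 -> miss, evict 6, frames [2, 9, 4, 7]
6 -> miss, evict 4, frames [2, 9, 7, 6]
Page faults: 10.

10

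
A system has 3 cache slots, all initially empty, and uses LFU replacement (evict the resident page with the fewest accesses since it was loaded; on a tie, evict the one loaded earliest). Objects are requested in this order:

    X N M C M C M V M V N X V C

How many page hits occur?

6

X -> fault, frames (X)
N -> fault, frames (X N)
M -> fault, frames (X N M)
C -> fault, evict X, frames (N M C)
M -> hit
C -> hit
M -> hit
V -> fault, evict N, frames (M C V)
M -> hit
V -> hit
N -> fault, evict C, frames (M V N)
X -> fault, evict N, frames (M V X)
V -> hit
C -> fault, evict X, frames (M V C)
Hits: 6.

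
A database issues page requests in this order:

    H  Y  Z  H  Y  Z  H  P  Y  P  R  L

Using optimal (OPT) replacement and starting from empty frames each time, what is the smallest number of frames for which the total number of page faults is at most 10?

2

f=1: 12 faults
f=2: 8 faults
f=3: 6 faults
f=4: 6 faults
f=5: 6 faults
f=6: 6 faults
Smallest f with faults ≤ 10 is 2.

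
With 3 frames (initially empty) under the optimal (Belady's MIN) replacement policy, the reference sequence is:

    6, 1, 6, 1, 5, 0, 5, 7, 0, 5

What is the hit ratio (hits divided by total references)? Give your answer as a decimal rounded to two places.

6 -> miss, frames (6)
1 -> miss, frames (6 1)
6 -> hit
1 -> hit
5 -> miss, frames (6 1 5)
0 -> miss, evict 1, frames (6 5 0)
5 -> hit
7 -> miss, evict 6, frames (5 0 7)
0 -> hit
5 -> hit
Hits: 5 of 10 references → 5/10 = 0.5000.

0.50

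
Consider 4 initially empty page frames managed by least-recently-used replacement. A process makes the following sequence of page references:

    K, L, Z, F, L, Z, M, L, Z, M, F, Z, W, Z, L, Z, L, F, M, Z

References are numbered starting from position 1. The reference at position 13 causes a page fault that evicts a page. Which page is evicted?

pos 1: K → fault, frames (K)
pos 2: L → fault, frames (K L)
pos 3: Z → fault, frames (K L Z)
pos 4: F → fault, frames (K L Z F)
pos 5: L → hit
pos 6: Z → hit
pos 7: M → fault, evict K, frames (F L Z M)
pos 8: L → hit
pos 9: Z → hit
pos 10: M → hit
pos 11: F → hit
pos 12: Z → hit
pos 13: W → fault, evict L, frames (M F Z W)
At position 13, page L is evicted.

L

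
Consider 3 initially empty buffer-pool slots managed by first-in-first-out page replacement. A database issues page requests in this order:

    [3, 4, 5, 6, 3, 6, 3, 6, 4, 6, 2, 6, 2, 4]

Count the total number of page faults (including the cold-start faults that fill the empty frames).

8

3 → fault, frames {3}
4 → fault, frames {3,4}
5 → fault, frames {3,4,5}
6 → fault, evict 3, frames {4,5,6}
3 → fault, evict 4, frames {5,6,3}
6 → hit
3 → hit
6 → hit
4 → fault, evict 5, frames {6,3,4}
6 → hit
2 → fault, evict 6, frames {3,4,2}
6 → fault, evict 3, frames {4,2,6}
2 → hit
4 → hit
Page faults: 8.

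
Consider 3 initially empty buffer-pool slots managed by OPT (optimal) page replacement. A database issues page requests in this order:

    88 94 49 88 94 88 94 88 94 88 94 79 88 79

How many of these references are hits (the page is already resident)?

10

88 -> miss, frames [88]
94 -> miss, frames [88, 94]
49 -> miss, frames [88, 94, 49]
88 -> hit
94 -> hit
88 -> hit
94 -> hit
88 -> hit
94 -> hit
88 -> hit
94 -> hit
79 -> miss, evict 49, frames [88, 94, 79]
88 -> hit
79 -> hit
Hits: 10.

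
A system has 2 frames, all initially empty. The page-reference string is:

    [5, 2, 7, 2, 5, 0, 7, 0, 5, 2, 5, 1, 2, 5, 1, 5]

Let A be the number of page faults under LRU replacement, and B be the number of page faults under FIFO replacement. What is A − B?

Under LRU: F F F . F F F . F F . F F F F . → 12 faults.
Under FIFO: F F F . F F F . F F . F . F . . → 10 faults.
A − B = 12 − 10 = 2.

2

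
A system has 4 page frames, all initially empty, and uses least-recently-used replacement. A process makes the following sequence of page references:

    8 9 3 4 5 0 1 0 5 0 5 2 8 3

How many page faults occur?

10

8 -> fault, frames (8)
9 -> fault, frames (8 9)
3 -> fault, frames (8 9 3)
4 -> fault, frames (8 9 3 4)
5 -> fault, evict 8, frames (9 3 4 5)
0 -> fault, evict 9, frames (3 4 5 0)
1 -> fault, evict 3, frames (4 5 0 1)
0 -> hit
5 -> hit
0 -> hit
5 -> hit
2 -> fault, evict 4, frames (1 0 5 2)
8 -> fault, evict 1, frames (0 5 2 8)
3 -> fault, evict 0, frames (5 2 8 3)
Page faults: 10.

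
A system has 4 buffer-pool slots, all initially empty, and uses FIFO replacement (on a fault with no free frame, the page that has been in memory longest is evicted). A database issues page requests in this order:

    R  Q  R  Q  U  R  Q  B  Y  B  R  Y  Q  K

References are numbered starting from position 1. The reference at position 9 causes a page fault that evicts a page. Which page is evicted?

R

pos 1: R -> miss, frames (R)
pos 2: Q -> miss, frames (R Q)
pos 3: R -> hit
pos 4: Q -> hit
pos 5: U -> miss, frames (R Q U)
pos 6: R -> hit
pos 7: Q -> hit
pos 8: B -> miss, frames (R Q U B)
pos 9: Y -> miss, evict R, frames (Q U B Y)
At position 9, page R is evicted.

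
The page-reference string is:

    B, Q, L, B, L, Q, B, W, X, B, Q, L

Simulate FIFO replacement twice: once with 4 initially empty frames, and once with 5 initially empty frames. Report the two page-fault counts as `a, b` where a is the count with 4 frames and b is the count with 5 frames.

8, 5

4 frames: F F F . . . . F F F F F → 8 faults.
5 frames: F F F . . . . F F . . . → 5 faults.
5 < 8: adding a frame reduced faults, as is typical.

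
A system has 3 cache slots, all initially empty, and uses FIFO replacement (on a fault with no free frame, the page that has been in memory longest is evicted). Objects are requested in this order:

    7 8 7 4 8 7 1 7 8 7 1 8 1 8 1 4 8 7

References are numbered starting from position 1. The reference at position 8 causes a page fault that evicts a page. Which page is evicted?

pos 1: 7 → fault, frames (7)
pos 2: 8 → fault, frames (7 8)
pos 3: 7 → hit
pos 4: 4 → fault, frames (7 8 4)
pos 5: 8 → hit
pos 6: 7 → hit
pos 7: 1 → fault, evict 7, frames (8 4 1)
pos 8: 7 → fault, evict 8, frames (4 1 7)
At position 8, page 8 is evicted.

8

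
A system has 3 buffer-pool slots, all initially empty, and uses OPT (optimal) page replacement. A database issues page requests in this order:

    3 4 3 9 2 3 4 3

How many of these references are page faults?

4

3 → miss, frames (3)
4 → miss, frames (3 4)
3 → hit
9 → miss, frames (3 4 9)
2 → miss, evict 9, frames (3 4 2)
3 → hit
4 → hit
3 → hit
Page faults: 4.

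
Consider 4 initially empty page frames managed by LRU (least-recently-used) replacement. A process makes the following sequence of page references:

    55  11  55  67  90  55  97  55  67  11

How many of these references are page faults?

55: fault, frames [55]
11: fault, frames [55, 11]
55: hit
67: fault, frames [11, 55, 67]
90: fault, frames [11, 55, 67, 90]
55: hit
97: fault, evict 11, frames [67, 90, 55, 97]
55: hit
67: hit
11: fault, evict 90, frames [97, 55, 67, 11]
Page faults: 6.

6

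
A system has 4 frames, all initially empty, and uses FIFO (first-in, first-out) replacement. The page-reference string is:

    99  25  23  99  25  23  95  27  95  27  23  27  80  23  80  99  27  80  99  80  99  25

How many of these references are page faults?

99 → miss, frames (99)
25 → miss, frames (99 25)
23 → miss, frames (99 25 23)
99 → hit
25 → hit
23 → hit
95 → miss, frames (99 25 23 95)
27 → miss, evict 99, frames (25 23 95 27)
95 → hit
27 → hit
23 → hit
27 → hit
80 → miss, evict 25, frames (23 95 27 80)
23 → hit
80 → hit
99 → miss, evict 23, frames (95 27 80 99)
27 → hit
80 → hit
99 → hit
80 → hit
99 → hit
25 → miss, evict 95, frames (27 80 99 25)
Page faults: 8.

8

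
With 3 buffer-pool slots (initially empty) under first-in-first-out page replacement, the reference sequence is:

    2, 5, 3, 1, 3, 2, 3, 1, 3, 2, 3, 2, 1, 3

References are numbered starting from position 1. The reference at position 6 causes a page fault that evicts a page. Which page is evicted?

pos 1: 2 → fault, frames [2]
pos 2: 5 → fault, frames [2, 5]
pos 3: 3 → fault, frames [2, 5, 3]
pos 4: 1 → fault, evict 2, frames [5, 3, 1]
pos 5: 3 → hit
pos 6: 2 → fault, evict 5, frames [3, 1, 2]
At position 6, page 5 is evicted.

5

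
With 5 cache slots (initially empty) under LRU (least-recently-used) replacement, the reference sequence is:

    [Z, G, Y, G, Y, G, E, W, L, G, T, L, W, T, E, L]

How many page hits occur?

9

Z -> miss, frames {Z}
G -> miss, frames {Z,G}
Y -> miss, frames {Z,G,Y}
G -> hit
Y -> hit
G -> hit
E -> miss, frames {Z,Y,G,E}
W -> miss, frames {Z,Y,G,E,W}
L -> miss, evict Z, frames {Y,G,E,W,L}
G -> hit
T -> miss, evict Y, frames {E,W,L,G,T}
L -> hit
W -> hit
T -> hit
E -> hit
L -> hit
Hits: 9.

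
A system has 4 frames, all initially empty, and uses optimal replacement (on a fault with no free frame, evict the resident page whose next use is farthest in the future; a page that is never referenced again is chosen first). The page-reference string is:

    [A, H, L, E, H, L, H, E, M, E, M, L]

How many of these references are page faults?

5

A → fault, frames {A}
H → fault, frames {A,H}
L → fault, frames {A,H,L}
E → fault, frames {A,H,L,E}
H → hit
L → hit
H → hit
E → hit
M → fault, evict H, frames {A,L,E,M}
E → hit
M → hit
L → hit
Page faults: 5.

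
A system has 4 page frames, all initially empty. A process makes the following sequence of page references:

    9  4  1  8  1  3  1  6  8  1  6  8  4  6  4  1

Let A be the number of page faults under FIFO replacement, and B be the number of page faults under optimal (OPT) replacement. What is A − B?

2

Under FIFO: F F F F . F . F . . . . F . . F → 8 faults.
Under OPT: F F F F . F . F . . . . . . . . → 6 faults.
A − B = 8 − 6 = 2.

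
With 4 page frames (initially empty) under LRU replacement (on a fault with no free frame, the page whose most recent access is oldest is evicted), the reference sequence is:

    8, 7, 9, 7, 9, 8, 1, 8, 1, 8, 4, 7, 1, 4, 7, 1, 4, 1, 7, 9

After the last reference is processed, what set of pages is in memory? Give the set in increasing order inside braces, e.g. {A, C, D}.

{1, 4, 7, 9}

8 -> fault, frames {8}
7 -> fault, frames {8,7}
9 -> fault, frames {8,7,9}
7 -> hit
9 -> hit
8 -> hit
1 -> fault, frames {7,9,8,1}
8 -> hit
1 -> hit
8 -> hit
4 -> fault, evict 7, frames {9,1,8,4}
7 -> fault, evict 9, frames {1,8,4,7}
1 -> hit
4 -> hit
7 -> hit
1 -> hit
4 -> hit
1 -> hit
7 -> hit
9 -> fault, evict 8, frames {4,1,7,9}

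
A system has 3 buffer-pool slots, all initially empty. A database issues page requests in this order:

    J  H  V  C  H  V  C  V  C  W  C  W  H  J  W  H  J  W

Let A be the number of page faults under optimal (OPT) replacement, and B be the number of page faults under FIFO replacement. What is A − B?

Under OPT: F F F F . . . . . F . . . F . . . . → 6 faults.
Under FIFO: F F F F . . . . . F . . F F . . . . → 7 faults.
A − B = 6 − 7 = -1.

-1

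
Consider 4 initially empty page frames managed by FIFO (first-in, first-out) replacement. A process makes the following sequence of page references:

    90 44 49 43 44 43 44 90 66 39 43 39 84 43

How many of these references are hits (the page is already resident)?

90: miss, frames {90}
44: miss, frames {90,44}
49: miss, frames {90,44,49}
43: miss, frames {90,44,49,43}
44: hit
43: hit
44: hit
90: hit
66: miss, evict 90, frames {44,49,43,66}
39: miss, evict 44, frames {49,43,66,39}
43: hit
39: hit
84: miss, evict 49, frames {43,66,39,84}
43: hit
Hits: 7.

7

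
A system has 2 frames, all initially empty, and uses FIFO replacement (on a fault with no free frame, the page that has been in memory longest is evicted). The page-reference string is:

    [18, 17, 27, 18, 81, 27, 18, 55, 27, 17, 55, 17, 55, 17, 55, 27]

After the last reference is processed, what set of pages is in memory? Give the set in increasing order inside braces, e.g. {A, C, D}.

18 -> miss, frames {18}
17 -> miss, frames {18,17}
27 -> miss, evict 18, frames {17,27}
18 -> miss, evict 17, frames {27,18}
81 -> miss, evict 27, frames {18,81}
27 -> miss, evict 18, frames {81,27}
18 -> miss, evict 81, frames {27,18}
55 -> miss, evict 27, frames {18,55}
27 -> miss, evict 18, frames {55,27}
17 -> miss, evict 55, frames {27,17}
55 -> miss, evict 27, frames {17,55}
17 -> hit
55 -> hit
17 -> hit
55 -> hit
27 -> miss, evict 17, frames {55,27}

{27, 55}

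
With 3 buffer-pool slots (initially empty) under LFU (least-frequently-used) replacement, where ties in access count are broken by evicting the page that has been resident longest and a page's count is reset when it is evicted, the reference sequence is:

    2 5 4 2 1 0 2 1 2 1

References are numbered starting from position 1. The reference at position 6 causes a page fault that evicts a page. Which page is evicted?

pos 1: 2 -> miss, frames [2]
pos 2: 5 -> miss, frames [2, 5]
pos 3: 4 -> miss, frames [2, 5, 4]
pos 4: 2 -> hit
pos 5: 1 -> miss, evict 5, frames [2, 4, 1]
pos 6: 0 -> miss, evict 4, frames [2, 1, 0]
At position 6, page 4 is evicted.

4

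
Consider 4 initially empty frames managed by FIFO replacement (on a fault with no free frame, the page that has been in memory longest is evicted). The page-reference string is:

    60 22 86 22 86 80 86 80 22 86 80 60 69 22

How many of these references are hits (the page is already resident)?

9

60: miss, frames {60}
22: miss, frames {60,22}
86: miss, frames {60,22,86}
22: hit
86: hit
80: miss, frames {60,22,86,80}
86: hit
80: hit
22: hit
86: hit
80: hit
60: hit
69: miss, evict 60, frames {22,86,80,69}
22: hit
Hits: 9.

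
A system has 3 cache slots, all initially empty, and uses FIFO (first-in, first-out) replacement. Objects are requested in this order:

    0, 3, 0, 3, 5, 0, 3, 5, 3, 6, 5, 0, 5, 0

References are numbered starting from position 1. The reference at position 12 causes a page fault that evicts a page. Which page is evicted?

3

pos 1: 0 -> fault, frames [0]
pos 2: 3 -> fault, frames [0, 3]
pos 3: 0 -> hit
pos 4: 3 -> hit
pos 5: 5 -> fault, frames [0, 3, 5]
pos 6: 0 -> hit
pos 7: 3 -> hit
pos 8: 5 -> hit
pos 9: 3 -> hit
pos 10: 6 -> fault, evict 0, frames [3, 5, 6]
pos 11: 5 -> hit
pos 12: 0 -> fault, evict 3, frames [5, 6, 0]
At position 12, page 3 is evicted.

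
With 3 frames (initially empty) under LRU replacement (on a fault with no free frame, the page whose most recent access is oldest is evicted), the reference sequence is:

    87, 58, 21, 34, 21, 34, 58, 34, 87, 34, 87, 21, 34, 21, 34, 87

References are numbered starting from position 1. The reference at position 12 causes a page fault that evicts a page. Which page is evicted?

pos 1: 87: miss, frames (87)
pos 2: 58: miss, frames (87 58)
pos 3: 21: miss, frames (87 58 21)
pos 4: 34: miss, evict 87, frames (58 21 34)
pos 5: 21: hit
pos 6: 34: hit
pos 7: 58: hit
pos 8: 34: hit
pos 9: 87: miss, evict 21, frames (58 34 87)
pos 10: 34: hit
pos 11: 87: hit
pos 12: 21: miss, evict 58, frames (34 87 21)
At position 12, page 58 is evicted.

58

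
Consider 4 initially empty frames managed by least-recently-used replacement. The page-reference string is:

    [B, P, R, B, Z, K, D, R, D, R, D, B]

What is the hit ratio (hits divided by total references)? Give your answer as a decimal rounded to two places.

0.33

B → miss, frames (B)
P → miss, frames (B P)
R → miss, frames (B P R)
B → hit
Z → miss, frames (P R B Z)
K → miss, evict P, frames (R B Z K)
D → miss, evict R, frames (B Z K D)
R → miss, evict B, frames (Z K D R)
D → hit
R → hit
D → hit
B → miss, evict Z, frames (K R D B)
Hits: 4 of 12 references → 4/12 = 0.3333.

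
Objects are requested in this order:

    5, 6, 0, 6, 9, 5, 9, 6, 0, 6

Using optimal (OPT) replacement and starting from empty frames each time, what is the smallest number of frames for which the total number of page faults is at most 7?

f=1: 10 faults
f=2: 7 faults
f=3: 5 faults
f=4: 4 faults
Smallest f with faults ≤ 7 is 2.

2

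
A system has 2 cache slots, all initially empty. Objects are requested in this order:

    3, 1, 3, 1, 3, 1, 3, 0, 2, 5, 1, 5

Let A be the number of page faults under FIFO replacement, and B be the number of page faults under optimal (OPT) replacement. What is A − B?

Under FIFO: F F . . . . . F F F F . → 6 faults.
Under OPT: F F . . . . . F F F . . → 5 faults.
A − B = 6 − 5 = 1.

1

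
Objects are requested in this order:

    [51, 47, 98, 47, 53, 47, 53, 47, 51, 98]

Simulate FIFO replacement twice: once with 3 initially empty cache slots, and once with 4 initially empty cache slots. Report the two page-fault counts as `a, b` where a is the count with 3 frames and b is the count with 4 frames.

5, 4

3 frames: F F F . F . . . F . → 5 faults.
4 frames: F F F . F . . . . . → 4 faults.
4 < 5: adding a frame reduced faults, as is typical.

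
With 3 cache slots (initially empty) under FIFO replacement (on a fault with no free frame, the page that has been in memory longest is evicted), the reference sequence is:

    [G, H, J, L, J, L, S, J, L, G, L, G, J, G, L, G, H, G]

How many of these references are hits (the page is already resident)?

8

G -> fault, frames (G)
H -> fault, frames (G H)
J -> fault, frames (G H J)
L -> fault, evict G, frames (H J L)
J -> hit
L -> hit
S -> fault, evict H, frames (J L S)
J -> hit
L -> hit
G -> fault, evict J, frames (L S G)
L -> hit
G -> hit
J -> fault, evict L, frames (S G J)
G -> hit
L -> fault, evict S, frames (G J L)
G -> hit
H -> fault, evict G, frames (J L H)
G -> fault, evict J, frames (L H G)
Hits: 8.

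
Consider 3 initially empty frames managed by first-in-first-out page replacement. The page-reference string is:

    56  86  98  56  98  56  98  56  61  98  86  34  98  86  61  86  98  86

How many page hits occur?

11

56 → fault, frames {56}
86 → fault, frames {56,86}
98 → fault, frames {56,86,98}
56 → hit
98 → hit
56 → hit
98 → hit
56 → hit
61 → fault, evict 56, frames {86,98,61}
98 → hit
86 → hit
34 → fault, evict 86, frames {98,61,34}
98 → hit
86 → fault, evict 98, frames {61,34,86}
61 → hit
86 → hit
98 → fault, evict 61, frames {34,86,98}
86 → hit
Hits: 11.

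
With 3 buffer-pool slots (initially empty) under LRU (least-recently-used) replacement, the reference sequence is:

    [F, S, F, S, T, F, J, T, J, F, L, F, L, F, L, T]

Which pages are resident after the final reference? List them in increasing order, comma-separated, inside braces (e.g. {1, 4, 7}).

{F, L, T}

F -> fault, frames (F)
S -> fault, frames (F S)
F -> hit
S -> hit
T -> fault, frames (F S T)
F -> hit
J -> fault, evict S, frames (T F J)
T -> hit
J -> hit
F -> hit
L -> fault, evict T, frames (J F L)
F -> hit
L -> hit
F -> hit
L -> hit
T -> fault, evict J, frames (F L T)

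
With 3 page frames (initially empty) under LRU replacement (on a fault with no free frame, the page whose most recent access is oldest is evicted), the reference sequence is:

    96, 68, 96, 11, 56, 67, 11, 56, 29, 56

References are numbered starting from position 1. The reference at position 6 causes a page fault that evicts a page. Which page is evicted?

pos 1: 96 -> miss, frames {96}
pos 2: 68 -> miss, frames {96,68}
pos 3: 96 -> hit
pos 4: 11 -> miss, frames {68,96,11}
pos 5: 56 -> miss, evict 68, frames {96,11,56}
pos 6: 67 -> miss, evict 96, frames {11,56,67}
At position 6, page 96 is evicted.

96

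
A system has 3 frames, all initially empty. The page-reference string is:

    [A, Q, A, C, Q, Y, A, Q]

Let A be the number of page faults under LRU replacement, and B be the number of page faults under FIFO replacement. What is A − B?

Under LRU: F F . F . F F . → 5 faults.
Under FIFO: F F . F . F F F → 6 faults.
A − B = 5 − 6 = -1.

-1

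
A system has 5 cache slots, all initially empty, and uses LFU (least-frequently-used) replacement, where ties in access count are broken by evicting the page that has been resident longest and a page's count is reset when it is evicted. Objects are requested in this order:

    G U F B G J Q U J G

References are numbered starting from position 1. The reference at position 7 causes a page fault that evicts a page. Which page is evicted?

pos 1: G -> fault, frames [G]
pos 2: U -> fault, frames [G, U]
pos 3: F -> fault, frames [G, U, F]
pos 4: B -> fault, frames [G, U, F, B]
pos 5: G -> hit
pos 6: J -> fault, frames [G, U, F, B, J]
pos 7: Q -> fault, evict U, frames [G, F, B, J, Q]
At position 7, page U is evicted.

U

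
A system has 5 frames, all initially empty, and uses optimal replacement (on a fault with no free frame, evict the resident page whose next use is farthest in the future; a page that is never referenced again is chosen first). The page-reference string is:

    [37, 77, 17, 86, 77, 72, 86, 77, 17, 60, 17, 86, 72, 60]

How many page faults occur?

37 → fault, frames {37}
77 → fault, frames {37,77}
17 → fault, frames {37,77,17}
86 → fault, frames {37,77,17,86}
77 → hit
72 → fault, frames {37,77,17,86,72}
86 → hit
77 → hit
17 → hit
60 → fault, evict 77, frames {37,17,86,72,60}
17 → hit
86 → hit
72 → hit
60 → hit
Page faults: 6.

6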